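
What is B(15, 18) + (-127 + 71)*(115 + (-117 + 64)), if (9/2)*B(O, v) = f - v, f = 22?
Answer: -31240/9 ≈ -3471.1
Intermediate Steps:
B(O, v) = 44/9 - 2*v/9 (B(O, v) = 2*(22 - v)/9 = 44/9 - 2*v/9)
B(15, 18) + (-127 + 71)*(115 + (-117 + 64)) = (44/9 - 2/9*18) + (-127 + 71)*(115 + (-117 + 64)) = (44/9 - 4) - 56*(115 - 53) = 8/9 - 56*62 = 8/9 - 3472 = -31240/9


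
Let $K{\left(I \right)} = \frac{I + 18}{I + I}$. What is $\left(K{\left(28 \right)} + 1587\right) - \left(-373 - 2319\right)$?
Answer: $\frac{119835}{28} \approx 4279.8$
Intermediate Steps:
$K{\left(I \right)} = \frac{18 + I}{2 I}$
$\left(K{\left(28 \right)} + 1587\right) - \left(-373 - 2319\right) = \left(\frac{18 + 28}{2 \cdot 28} + 1587\right) - \left(-373 - 2319\right) = \left(\frac{1}{2} \cdot \frac{1}{28} \cdot 46 + 1587\right) - \left(-373 - 2319\right) = \left(\frac{23}{28} + 1587\right) - -2692 = \frac{44459}{28} + 2692 = \frac{119835}{28}$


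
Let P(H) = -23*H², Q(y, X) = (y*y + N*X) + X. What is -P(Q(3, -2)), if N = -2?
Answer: 2783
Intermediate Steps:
Q(y, X) = y² - X (Q(y, X) = (y*y - 2*X) + X = (y² - 2*X) + X = y² - X)
-P(Q(3, -2)) = -(-23)*(3² - 1*(-2))² = -(-23)*(9 + 2)² = -(-23)*11² = -(-23)*121 = -1*(-2783) = 2783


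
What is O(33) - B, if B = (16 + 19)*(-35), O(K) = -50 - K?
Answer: 1142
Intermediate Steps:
B = -1225 (B = 35*(-35) = -1225)
O(33) - B = (-50 - 1*33) - 1*(-1225) = (-50 - 33) + 1225 = -83 + 1225 = 1142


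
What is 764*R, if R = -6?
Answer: -4584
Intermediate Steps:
764*R = 764*(-6) = -4584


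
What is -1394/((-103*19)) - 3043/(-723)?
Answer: 6963013/1414911 ≈ 4.9212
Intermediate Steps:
-1394/((-103*19)) - 3043/(-723) = -1394/(-1957) - 3043*(-1/723) = -1394*(-1/1957) + 3043/723 = 1394/1957 + 3043/723 = 6963013/1414911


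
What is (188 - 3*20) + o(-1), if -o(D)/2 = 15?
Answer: 98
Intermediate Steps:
o(D) = -30 (o(D) = -2*15 = -30)
(188 - 3*20) + o(-1) = (188 - 3*20) - 30 = (188 - 60) - 30 = 128 - 30 = 98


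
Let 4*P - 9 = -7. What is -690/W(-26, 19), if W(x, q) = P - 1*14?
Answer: 460/9 ≈ 51.111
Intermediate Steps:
P = ½ (P = 9/4 + (¼)*(-7) = 9/4 - 7/4 = ½ ≈ 0.50000)
W(x, q) = -27/2 (W(x, q) = ½ - 1*14 = ½ - 14 = -27/2)
-690/W(-26, 19) = -690/(-27/2) = -690*(-2/27) = 460/9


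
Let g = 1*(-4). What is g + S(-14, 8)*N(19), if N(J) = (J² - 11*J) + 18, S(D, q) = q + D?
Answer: -1024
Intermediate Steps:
S(D, q) = D + q
g = -4
N(J) = 18 + J² - 11*J
g + S(-14, 8)*N(19) = -4 + (-14 + 8)*(18 + 19² - 11*19) = -4 - 6*(18 + 361 - 209) = -4 - 6*170 = -4 - 1020 = -1024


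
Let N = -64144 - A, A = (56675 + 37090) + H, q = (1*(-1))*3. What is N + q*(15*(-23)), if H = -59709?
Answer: -97165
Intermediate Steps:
q = -3 (q = -1*3 = -3)
A = 34056 (A = (56675 + 37090) - 59709 = 93765 - 59709 = 34056)
N = -98200 (N = -64144 - 1*34056 = -64144 - 34056 = -98200)
N + q*(15*(-23)) = -98200 - 45*(-23) = -98200 - 3*(-345) = -98200 + 1035 = -97165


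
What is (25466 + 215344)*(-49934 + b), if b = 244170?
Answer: 46773971160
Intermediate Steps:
(25466 + 215344)*(-49934 + b) = (25466 + 215344)*(-49934 + 244170) = 240810*194236 = 46773971160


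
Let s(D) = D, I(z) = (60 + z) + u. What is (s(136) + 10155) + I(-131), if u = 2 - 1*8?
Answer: 10214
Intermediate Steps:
u = -6 (u = 2 - 8 = -6)
I(z) = 54 + z (I(z) = (60 + z) - 6 = 54 + z)
(s(136) + 10155) + I(-131) = (136 + 10155) + (54 - 131) = 10291 - 77 = 10214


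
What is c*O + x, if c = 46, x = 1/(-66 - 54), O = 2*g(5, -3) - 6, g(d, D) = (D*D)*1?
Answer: 66239/120 ≈ 551.99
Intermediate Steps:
g(d, D) = D² (g(d, D) = D²*1 = D²)
O = 12 (O = 2*(-3)² - 6 = 2*9 - 6 = 18 - 6 = 12)
x = -1/120 (x = 1/(-120) = -1/120 ≈ -0.0083333)
c*O + x = 46*12 - 1/120 = 552 - 1/120 = 66239/120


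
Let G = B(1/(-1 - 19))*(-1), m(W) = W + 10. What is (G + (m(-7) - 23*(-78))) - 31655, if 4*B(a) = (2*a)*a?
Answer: -23886401/800 ≈ -29858.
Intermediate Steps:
m(W) = 10 + W
B(a) = a²/2 (B(a) = ((2*a)*a)/4 = (2*a²)/4 = a²/2)
G = -1/800 (G = ((1/(-1 - 19))²/2)*(-1) = ((1/(-20))²/2)*(-1) = ((-1/20)²/2)*(-1) = ((½)*(1/400))*(-1) = (1/800)*(-1) = -1/800 ≈ -0.0012500)
(G + (m(-7) - 23*(-78))) - 31655 = (-1/800 + ((10 - 7) - 23*(-78))) - 31655 = (-1/800 + (3 + 1794)) - 31655 = (-1/800 + 1797) - 31655 = 1437599/800 - 31655 = -23886401/800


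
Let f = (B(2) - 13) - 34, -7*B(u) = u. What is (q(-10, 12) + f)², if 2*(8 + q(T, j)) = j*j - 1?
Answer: 51529/196 ≈ 262.90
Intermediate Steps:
q(T, j) = -17/2 + j²/2 (q(T, j) = -8 + (j*j - 1)/2 = -8 + (j² - 1)/2 = -8 + (-1 + j²)/2 = -8 + (-½ + j²/2) = -17/2 + j²/2)
B(u) = -u/7
f = -331/7 (f = (-⅐*2 - 13) - 34 = (-2/7 - 13) - 34 = -93/7 - 34 = -331/7 ≈ -47.286)
(q(-10, 12) + f)² = ((-17/2 + (½)*12²) - 331/7)² = ((-17/2 + (½)*144) - 331/7)² = ((-17/2 + 72) - 331/7)² = (127/2 - 331/7)² = (227/14)² = 51529/196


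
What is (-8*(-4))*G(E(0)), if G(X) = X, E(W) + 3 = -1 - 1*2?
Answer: -192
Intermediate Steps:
E(W) = -6 (E(W) = -3 + (-1 - 1*2) = -3 + (-1 - 2) = -3 - 3 = -6)
(-8*(-4))*G(E(0)) = -8*(-4)*(-6) = 32*(-6) = -192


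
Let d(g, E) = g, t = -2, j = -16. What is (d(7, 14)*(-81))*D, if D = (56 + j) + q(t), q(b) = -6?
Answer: -19278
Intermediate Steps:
D = 34 (D = (56 - 16) - 6 = 40 - 6 = 34)
(d(7, 14)*(-81))*D = (7*(-81))*34 = -567*34 = -19278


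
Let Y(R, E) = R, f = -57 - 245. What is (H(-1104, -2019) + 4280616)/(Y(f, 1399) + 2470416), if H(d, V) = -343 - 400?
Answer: 4279873/2470114 ≈ 1.7327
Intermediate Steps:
H(d, V) = -743
f = -302
(H(-1104, -2019) + 4280616)/(Y(f, 1399) + 2470416) = (-743 + 4280616)/(-302 + 2470416) = 4279873/2470114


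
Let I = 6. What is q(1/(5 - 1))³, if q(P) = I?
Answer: 216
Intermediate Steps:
q(P) = 6
q(1/(5 - 1))³ = 6³ = 216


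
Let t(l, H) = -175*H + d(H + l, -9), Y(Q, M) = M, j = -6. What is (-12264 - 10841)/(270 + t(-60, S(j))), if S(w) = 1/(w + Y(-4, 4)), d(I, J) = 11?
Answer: -46210/737 ≈ -62.700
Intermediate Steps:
S(w) = 1/(4 + w) (S(w) = 1/(w + 4) = 1/(4 + w))
t(l, H) = 11 - 175*H (t(l, H) = -175*H + 11 = 11 - 175*H)
(-12264 - 10841)/(270 + t(-60, S(j))) = (-12264 - 10841)/(270 + (11 - 175/(4 - 6))) = -23105/(270 + (11 - 175/(-2))) = -23105/(270 + (11 - 175*(-1/2))) = -23105/(270 + (11 + 175/2)) = -23105/(270 + 197/2) = -23105/737/2 = -23105*2/737 = -46210/737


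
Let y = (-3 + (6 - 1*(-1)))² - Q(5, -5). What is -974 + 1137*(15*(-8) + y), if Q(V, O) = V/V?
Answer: -120359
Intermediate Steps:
Q(V, O) = 1
y = 15 (y = (-3 + (6 - 1*(-1)))² - 1*1 = (-3 + (6 + 1))² - 1 = (-3 + 7)² - 1 = 4² - 1 = 16 - 1 = 15)
-974 + 1137*(15*(-8) + y) = -974 + 1137*(15*(-8) + 15) = -974 + 1137*(-120 + 15) = -974 + 1137*(-105) = -974 - 119385 = -120359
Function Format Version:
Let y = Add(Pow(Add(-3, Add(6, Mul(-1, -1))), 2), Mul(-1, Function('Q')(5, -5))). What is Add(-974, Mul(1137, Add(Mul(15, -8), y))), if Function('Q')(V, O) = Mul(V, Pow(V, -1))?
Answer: -120359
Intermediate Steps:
Function('Q')(V, O) = 1
y = 15 (y = Add(Pow(Add(-3, Add(6, Mul(-1, -1))), 2), Mul(-1, 1)) = Add(Pow(Add(-3, Add(6, 1)), 2), -1) = Add(Pow(Add(-3, 7), 2), -1) = Add(Pow(4, 2), -1) = Add(16, -1) = 15)
Add(-974, Mul(1137, Add(Mul(15, -8), y))) = Add(-974, Mul(1137, Add(Mul(15, -8), 15))) = Add(-974, Mul(1137, Add(-120, 15))) = Add(-974, Mul(1137, -105)) = Add(-974, -119385) = -120359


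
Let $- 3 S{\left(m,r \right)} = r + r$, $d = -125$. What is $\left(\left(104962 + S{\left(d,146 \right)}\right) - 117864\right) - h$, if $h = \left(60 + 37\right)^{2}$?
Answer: $- \frac{67225}{3} \approx -22408.0$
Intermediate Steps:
$S{\left(m,r \right)} = - \frac{2 r}{3}$ ($S{\left(m,r \right)} = - \frac{r + r}{3} = - \frac{2 r}{3}$)
$h = 9409$ ($h = 97^{2} = 9409$)
$\left(\left(104962 + S{\left(d,146 \right)}\right) - 117864\right) - h = \left(\left(104962 - \frac{292}{3}\right) - 117864\right) - 9409 = \left(\frac{314594}{3} - 117864\right) - 9409 = - \frac{38998}{3} - 9409 = - \frac{67225}{3}$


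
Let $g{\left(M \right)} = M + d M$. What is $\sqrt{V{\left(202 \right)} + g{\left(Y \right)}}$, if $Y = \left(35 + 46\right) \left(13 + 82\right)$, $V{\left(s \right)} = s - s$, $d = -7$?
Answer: $9 i \sqrt{570} \approx 214.87 i$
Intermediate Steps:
$V{\left(s \right)} = 0$
$Y = 7695$ ($Y = 81 \cdot 95 = 7695$)
$g{\left(M \right)} = - 6 M$ ($g{\left(M \right)} = M - 7 M = - 6 M$)
$\sqrt{V{\left(202 \right)} + g{\left(Y \right)}} = \sqrt{0 - 46170} = \sqrt{-46170} = 9 i \sqrt{570}$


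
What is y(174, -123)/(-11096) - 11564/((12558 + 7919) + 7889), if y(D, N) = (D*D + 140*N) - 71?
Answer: -248323327/157374568 ≈ -1.5779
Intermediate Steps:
y(D, N) = -71 + D² + 140*N (y(D, N) = (D² + 140*N) - 71 = -71 + D² + 140*N)
y(174, -123)/(-11096) - 11564/((12558 + 7919) + 7889) = (-71 + 174² + 140*(-123))/(-11096) - 11564/((12558 + 7919) + 7889) = (-71 + 30276 - 17220)*(-1/11096) - 11564/(20477 + 7889) = 12985*(-1/11096) - 11564/28366 = -12985/11096 - 11564*1/28366 = -12985/11096 - 5782/14183 = -248323327/157374568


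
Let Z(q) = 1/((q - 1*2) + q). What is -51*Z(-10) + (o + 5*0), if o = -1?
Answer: 29/22 ≈ 1.3182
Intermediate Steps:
Z(q) = 1/(-2 + 2*q) (Z(q) = 1/((q - 2) + q) = 1/((-2 + q) + q) = 1/(-2 + 2*q))
-51*Z(-10) + (o + 5*0) = -51/(2*(-1 - 10)) + (-1 + 5*0) = -51/(2*(-11)) + (-1 + 0) = -51*(-1)/(2*11) - 1 = -51*(-1/22) - 1 = 51/22 - 1 = 29/22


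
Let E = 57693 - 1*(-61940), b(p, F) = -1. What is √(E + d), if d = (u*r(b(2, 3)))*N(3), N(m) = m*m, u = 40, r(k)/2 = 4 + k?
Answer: √121793 ≈ 348.99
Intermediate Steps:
r(k) = 8 + 2*k (r(k) = 2*(4 + k) = 8 + 2*k)
E = 119633 (E = 57693 + 61940 = 119633)
N(m) = m²
d = 2160 (d = (40*(8 + 2*(-1)))*3² = (40*(8 - 2))*9 = (40*6)*9 = 240*9 = 2160)
√(E + d) = √(119633 + 2160) = √121793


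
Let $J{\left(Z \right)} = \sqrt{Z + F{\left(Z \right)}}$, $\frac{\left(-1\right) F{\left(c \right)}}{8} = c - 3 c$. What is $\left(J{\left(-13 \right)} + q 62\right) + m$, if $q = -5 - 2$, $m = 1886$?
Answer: $1452 + i \sqrt{221} \approx 1452.0 + 14.866 i$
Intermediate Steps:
$F{\left(c \right)} = 16 c$ ($F{\left(c \right)} = - 8 \left(c - 3 c\right) = - 8 \left(- 2 c\right) = 16 c$)
$J{\left(Z \right)} = \sqrt{17} \sqrt{Z}$ ($J{\left(Z \right)} = \sqrt{Z + 16 Z} = \sqrt{17 Z} = \sqrt{17} \sqrt{Z}$)
$q = -7$
$\left(J{\left(-13 \right)} + q 62\right) + m = \left(\sqrt{17} \sqrt{-13} - 434\right) + 1886 = \left(\sqrt{17} i \sqrt{13} - 434\right) + 1886 = \left(i \sqrt{221} - 434\right) + 1886 = \left(-434 + i \sqrt{221}\right) + 1886 = 1452 + i \sqrt{221}$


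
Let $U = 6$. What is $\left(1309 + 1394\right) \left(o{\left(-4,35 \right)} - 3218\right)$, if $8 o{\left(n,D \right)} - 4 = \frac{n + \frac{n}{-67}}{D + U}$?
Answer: $- \frac{47780960733}{5494} \approx -8.6969 \cdot 10^{6}$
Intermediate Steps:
$o{\left(n,D \right)} = \frac{1}{2} + \frac{33 n}{268 \left(6 + D\right)}$ ($o{\left(n,D \right)} = \frac{1}{2} + \frac{\left(n + \frac{n}{-67}\right) \frac{1}{D + 6}}{8} = \frac{1}{2} + \frac{\left(n + n \left(- \frac{1}{67}\right)\right) \frac{1}{6 + D}}{8} = \frac{1}{2} + \frac{\left(n - \frac{n}{67}\right) \frac{1}{6 + D}}{8} = \frac{1}{2} + \frac{\frac{66 n}{67} \frac{1}{6 + D}}{8} = \frac{1}{2} + \frac{\frac{66}{67} n \frac{1}{6 + D}}{8} = \frac{1}{2} + \frac{33 n}{268 \left(6 + D\right)}$)
$\left(1309 + 1394\right) \left(o{\left(-4,35 \right)} - 3218\right) = \left(1309 + 1394\right) \left(\frac{804 + 33 \left(-4\right) + 134 \cdot 35}{268 \left(6 + 35\right)} - 3218\right) = 2703 \left(\frac{804 - 132 + 4690}{268 \cdot 41} - 3218\right) = 2703 \left(\frac{1}{268} \cdot \frac{1}{41} \cdot 5362 - 3218\right) = 2703 \left(\frac{2681}{5494} - 3218\right) = 2703 \left(- \frac{17677011}{5494}\right) = - \frac{47780960733}{5494}$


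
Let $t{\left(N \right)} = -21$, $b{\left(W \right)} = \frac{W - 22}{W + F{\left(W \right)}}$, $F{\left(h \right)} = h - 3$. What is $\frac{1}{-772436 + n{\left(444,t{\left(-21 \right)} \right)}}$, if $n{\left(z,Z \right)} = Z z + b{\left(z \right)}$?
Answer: $- \frac{885}{691857178} \approx -1.2792 \cdot 10^{-6}$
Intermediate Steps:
$F{\left(h \right)} = -3 + h$ ($F{\left(h \right)} = h - 3 = -3 + h$)
$b{\left(W \right)} = \frac{-22 + W}{-3 + 2 W}$ ($b{\left(W \right)} = \frac{W - 22}{W + \left(-3 + W\right)} = \frac{-22 + W}{-3 + 2 W}$)
$n{\left(z,Z \right)} = Z z + \frac{-22 + z}{-3 + 2 z}$
$\frac{1}{-772436 + n{\left(444,t{\left(-21 \right)} \right)}} = \frac{1}{-772436 + \frac{-22 + 444 - 9324 \left(-3 + 2 \cdot 444\right)}{-3 + 2 \cdot 444}} = \frac{1}{-772436 + \frac{-22 + 444 - 9324 \left(-3 + 888\right)}{-3 + 888}} = \frac{1}{-772436 + \frac{-22 + 444 - 9324 \cdot 885}{885}} = \frac{1}{-772436 + \frac{-22 + 444 - 8251740}{885}} = \frac{1}{-772436 + \frac{1}{885} \left(-8251318\right)} = \frac{1}{-772436 - \frac{8251318}{885}} = \frac{1}{- \frac{691857178}{885}} = - \frac{885}{691857178}$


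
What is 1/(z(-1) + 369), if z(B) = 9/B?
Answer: 1/360 ≈ 0.0027778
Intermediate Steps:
1/(z(-1) + 369) = 1/(9/(-1) + 369) = 1/(9*(-1) + 369) = 1/(-9 + 369) = 1/360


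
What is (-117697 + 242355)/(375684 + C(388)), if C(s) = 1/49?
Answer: 6108242/18408517 ≈ 0.33182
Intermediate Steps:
C(s) = 1/49
(-117697 + 242355)/(375684 + C(388)) = (-117697 + 242355)/(375684 + 1/49) = 124658/(18408517/49) = 124658*(49/18408517) = 6108242/18408517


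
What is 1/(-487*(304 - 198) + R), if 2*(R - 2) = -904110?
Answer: -1/503675 ≈ -1.9854e-6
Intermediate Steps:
R = -452053 (R = 2 + (½)*(-904110) = 2 - 452055 = -452053)
1/(-487*(304 - 198) + R) = 1/(-487*(304 - 198) - 452053) = 1/(-487*106 - 452053) = 1/(-51622 - 452053) = 1/(-503675) = -1/503675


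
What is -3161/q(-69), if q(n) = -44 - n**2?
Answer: 3161/4805 ≈ 0.65786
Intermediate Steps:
-3161/q(-69) = -3161/(-44 - 1*(-69)**2) = -3161/(-44 - 1*4761) = -3161/(-44 - 4761) = -3161/(-4805) = -3161*(-1/4805) = 3161/4805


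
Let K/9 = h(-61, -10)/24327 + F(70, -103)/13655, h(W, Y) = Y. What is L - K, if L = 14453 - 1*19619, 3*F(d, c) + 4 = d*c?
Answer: -190615661314/36909465 ≈ -5164.4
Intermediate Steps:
F(d, c) = -4/3 + c*d/3 (F(d, c) = -4/3 + (d*c)/3 = -4/3 + (c*d)/3 = -4/3 + c*d/3)
L = -5166 (L = 14453 - 19619 = -5166)
K = -58634876/36909465 (K = 9*(-10/24327 + (-4/3 + (⅓)*(-103)*70)/13655) = 9*(-10*1/24327 + (-4/3 - 7210/3)*(1/13655)) = 9*(-10/24327 - 7214/3*1/13655) = 9*(-10/24327 - 7214/40965) = 9*(-58634876/332185185) = -58634876/36909465 ≈ -1.5886)
L - K = -5166 - 1*(-58634876/36909465) = -5166 + 58634876/36909465 = -190615661314/36909465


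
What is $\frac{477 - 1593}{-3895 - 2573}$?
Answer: $\frac{93}{539} \approx 0.17254$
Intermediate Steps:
$\frac{477 - 1593}{-3895 - 2573} = - \frac{1116}{-6468} = \left(-1116\right) \left(- \frac{1}{6468}\right) = \frac{93}{539}$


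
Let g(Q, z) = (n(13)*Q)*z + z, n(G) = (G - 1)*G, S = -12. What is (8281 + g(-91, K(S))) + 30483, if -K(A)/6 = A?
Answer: -983276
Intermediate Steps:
K(A) = -6*A
n(G) = G*(-1 + G) (n(G) = (-1 + G)*G = G*(-1 + G))
g(Q, z) = z + 156*Q*z (g(Q, z) = ((13*(-1 + 13))*Q)*z + z = ((13*12)*Q)*z + z = (156*Q)*z + z = 156*Q*z + z = z + 156*Q*z)
(8281 + g(-91, K(S))) + 30483 = (8281 + (-6*(-12))*(1 + 156*(-91))) + 30483 = (8281 + 72*(1 - 14196)) + 30483 = (8281 + 72*(-14195)) + 30483 = (8281 - 1022040) + 30483 = -1013759 + 30483 = -983276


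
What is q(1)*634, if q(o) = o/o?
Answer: 634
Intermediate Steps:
q(o) = 1
q(1)*634 = 1*634 = 634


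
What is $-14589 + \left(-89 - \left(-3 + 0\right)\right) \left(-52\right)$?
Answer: $-10117$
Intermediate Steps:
$-14589 + \left(-89 - \left(-3 + 0\right)\right) \left(-52\right) = -14589 + \left(-89 - -3\right) \left(-52\right) = -14589 + \left(-89 + 3\right) \left(-52\right) = -14589 - -4472 = -14589 + 4472 = -10117$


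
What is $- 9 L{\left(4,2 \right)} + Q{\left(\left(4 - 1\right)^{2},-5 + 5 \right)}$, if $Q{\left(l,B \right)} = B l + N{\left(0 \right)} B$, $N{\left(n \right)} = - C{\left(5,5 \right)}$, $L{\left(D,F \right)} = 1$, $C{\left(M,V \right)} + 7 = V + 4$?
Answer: $-9$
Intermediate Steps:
$C{\left(M,V \right)} = -3 + V$ ($C{\left(M,V \right)} = -7 + \left(V + 4\right) = -7 + \left(4 + V\right) = -3 + V$)
$N{\left(n \right)} = -2$ ($N{\left(n \right)} = - (-3 + 5) = \left(-1\right) 2 = -2$)
$Q{\left(l,B \right)} = - 2 B + B l$ ($Q{\left(l,B \right)} = B l - 2 B = - 2 B + B l$)
$- 9 L{\left(4,2 \right)} + Q{\left(\left(4 - 1\right)^{2},-5 + 5 \right)} = \left(-9\right) 1 + \left(-5 + 5\right) \left(-2 + \left(4 - 1\right)^{2}\right) = -9 + 0 \left(-2 + 3^{2}\right) = -9 + 0 \left(-2 + 9\right) = -9 + 0 \cdot 7 = -9 + 0 = -9$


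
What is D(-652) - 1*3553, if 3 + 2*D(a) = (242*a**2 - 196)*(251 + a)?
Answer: -41252870881/2 ≈ -2.0626e+10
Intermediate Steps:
D(a) = -3/2 + (-196 + 242*a**2)*(251 + a)/2 (D(a) = -3/2 + ((242*a**2 - 196)*(251 + a))/2 = -3/2 + ((-196 + 242*a**2)*(251 + a))/2 = -3/2 + (-196 + 242*a**2)*(251 + a)/2)
D(-652) - 1*3553 = (-49199/2 - 98*(-652) + 121*(-652)**3 + 30371*(-652)**2) - 1*3553 = (-49199/2 + 63896 + 121*(-277167808) + 30371*425104) - 3553 = (-49199/2 + 63896 - 33537304768 + 12910833584) - 3553 = -41252863775/2 - 3553 = -41252870881/2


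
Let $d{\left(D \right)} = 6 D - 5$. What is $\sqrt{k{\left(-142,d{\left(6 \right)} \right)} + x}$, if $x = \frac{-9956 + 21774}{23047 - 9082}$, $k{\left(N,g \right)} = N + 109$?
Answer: $\frac{i \sqrt{354495}}{105} \approx 5.6704 i$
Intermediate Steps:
$d{\left(D \right)} = -5 + 6 D$
$k{\left(N,g \right)} = 109 + N$
$x = \frac{622}{735}$ ($x = \frac{11818}{13965} = 11818 \cdot \frac{1}{13965} = \frac{622}{735} \approx 0.84626$)
$\sqrt{k{\left(-142,d{\left(6 \right)} \right)} + x} = \sqrt{\left(109 - 142\right) + \frac{622}{735}} = \sqrt{-33 + \frac{622}{735}} = \sqrt{- \frac{23633}{735}} = \frac{i \sqrt{354495}}{105}$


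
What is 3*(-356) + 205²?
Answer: 40957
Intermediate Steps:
3*(-356) + 205² = -1068 + 42025 = 40957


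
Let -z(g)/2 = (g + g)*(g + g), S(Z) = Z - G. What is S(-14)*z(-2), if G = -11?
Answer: 96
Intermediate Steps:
S(Z) = 11 + Z (S(Z) = Z - 1*(-11) = Z + 11 = 11 + Z)
z(g) = -8*g² (z(g) = -2*(g + g)*(g + g) = -2*2*g*2*g = -8*g²)
S(-14)*z(-2) = (11 - 14)*(-8*(-2)²) = -(-24)*4 = -3*(-32) = 96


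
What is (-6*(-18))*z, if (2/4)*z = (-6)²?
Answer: 7776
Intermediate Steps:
z = 72 (z = 2*(-6)² = 2*36 = 72)
(-6*(-18))*z = -6*(-18)*72 = 108*72 = 7776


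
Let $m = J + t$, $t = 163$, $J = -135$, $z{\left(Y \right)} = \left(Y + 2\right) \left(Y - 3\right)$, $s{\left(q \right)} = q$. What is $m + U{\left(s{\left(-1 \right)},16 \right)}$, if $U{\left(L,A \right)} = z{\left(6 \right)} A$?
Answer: $412$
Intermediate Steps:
$z{\left(Y \right)} = \left(-3 + Y\right) \left(2 + Y\right)$ ($z{\left(Y \right)} = \left(2 + Y\right) \left(-3 + Y\right) = \left(-3 + Y\right) \left(2 + Y\right)$)
$U{\left(L,A \right)} = 24 A$ ($U{\left(L,A \right)} = \left(-6 + 6^{2} - 6\right) A = \left(-6 + 36 - 6\right) A = 24 A$)
$m = 28$ ($m = -135 + 163 = 28$)
$m + U{\left(s{\left(-1 \right)},16 \right)} = 28 + 24 \cdot 16 = 28 + 384 = 412$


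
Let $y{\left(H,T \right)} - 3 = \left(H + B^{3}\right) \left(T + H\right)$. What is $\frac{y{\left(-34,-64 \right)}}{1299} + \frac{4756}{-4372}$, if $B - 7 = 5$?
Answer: $- \frac{182992348}{1419807} \approx -128.89$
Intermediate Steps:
$B = 12$ ($B = 7 + 5 = 12$)
$y{\left(H,T \right)} = 3 + \left(1728 + H\right) \left(H + T\right)$ ($y{\left(H,T \right)} = 3 + \left(H + 12^{3}\right) \left(T + H\right) = 3 + \left(H + 1728\right) \left(H + T\right) = 3 + \left(1728 + H\right) \left(H + T\right)$)
$\frac{y{\left(-34,-64 \right)}}{1299} + \frac{4756}{-4372} = \frac{3 + \left(-34\right)^{2} + 1728 \left(-34\right) + 1728 \left(-64\right) - -2176}{1299} + \frac{4756}{-4372} = \left(3 + 1156 - 58752 - 110592 + 2176\right) \frac{1}{1299} + 4756 \left(- \frac{1}{4372}\right) = \left(-166009\right) \frac{1}{1299} - \frac{1189}{1093} = - \frac{166009}{1299} - \frac{1189}{1093} = - \frac{182992348}{1419807}$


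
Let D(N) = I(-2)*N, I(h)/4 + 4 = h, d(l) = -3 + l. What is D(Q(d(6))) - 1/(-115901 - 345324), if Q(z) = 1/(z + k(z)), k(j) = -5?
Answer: 5534701/461225 ≈ 12.000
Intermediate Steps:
I(h) = -16 + 4*h
Q(z) = 1/(-5 + z) (Q(z) = 1/(z - 5) = 1/(-5 + z))
D(N) = -24*N (D(N) = (-16 + 4*(-2))*N = (-16 - 8)*N = -24*N)
D(Q(d(6))) - 1/(-115901 - 345324) = -24/(-5 + (-3 + 6)) - 1/(-115901 - 345324) = -24/(-5 + 3) - 1/(-461225) = -24/(-2) - 1*(-1/461225) = -24*(-1/2) + 1/461225 = 12 + 1/461225 = 5534701/461225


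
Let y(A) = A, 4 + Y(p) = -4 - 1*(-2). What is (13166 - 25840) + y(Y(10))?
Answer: -12680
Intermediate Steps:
Y(p) = -6 (Y(p) = -4 + (-4 - 1*(-2)) = -4 + (-4 + 2) = -4 - 2 = -6)
(13166 - 25840) + y(Y(10)) = (13166 - 25840) - 6 = -12674 - 6 = -12680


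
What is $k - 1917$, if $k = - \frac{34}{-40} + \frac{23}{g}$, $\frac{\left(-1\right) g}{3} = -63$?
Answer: $- \frac{7242587}{3780} \approx -1916.0$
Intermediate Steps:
$g = 189$ ($g = \left(-3\right) \left(-63\right) = 189$)
$k = \frac{3673}{3780}$ ($k = - \frac{34}{-40} + \frac{23}{189} = \left(-34\right) \left(- \frac{1}{40}\right) + 23 \cdot \frac{1}{189} = \frac{17}{20} + \frac{23}{189} = \frac{3673}{3780} \approx 0.97169$)
$k - 1917 = \frac{3673}{3780} - 1917 = - \frac{7242587}{3780}$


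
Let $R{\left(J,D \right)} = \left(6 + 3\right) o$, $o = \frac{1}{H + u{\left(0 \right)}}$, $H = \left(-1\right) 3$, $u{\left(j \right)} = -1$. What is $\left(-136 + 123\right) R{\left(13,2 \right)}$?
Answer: $\frac{117}{4} \approx 29.25$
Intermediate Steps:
$H = -3$
$o = - \frac{1}{4}$ ($o = \frac{1}{-3 - 1} = \frac{1}{-4} = - \frac{1}{4} \approx -0.25$)
$R{\left(J,D \right)} = - \frac{9}{4}$ ($R{\left(J,D \right)} = \left(6 + 3\right) \left(- \frac{1}{4}\right) = 9 \left(- \frac{1}{4}\right) = - \frac{9}{4}$)
$\left(-136 + 123\right) R{\left(13,2 \right)} = \left(-136 + 123\right) \left(- \frac{9}{4}\right) = \left(-13\right) \left(- \frac{9}{4}\right) = \frac{117}{4}$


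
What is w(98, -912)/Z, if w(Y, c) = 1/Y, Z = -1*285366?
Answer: -1/27965868 ≈ -3.5758e-8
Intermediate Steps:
Z = -285366
w(98, -912)/Z = 1/(98*(-285366)) = (1/98)*(-1/285366) = -1/27965868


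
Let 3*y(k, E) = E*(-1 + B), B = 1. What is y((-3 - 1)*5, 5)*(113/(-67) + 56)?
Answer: 0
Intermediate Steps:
y(k, E) = 0 (y(k, E) = (E*(-1 + 1))/3 = (E*0)/3 = (1/3)*0 = 0)
y((-3 - 1)*5, 5)*(113/(-67) + 56) = 0*(113/(-67) + 56) = 0*(113*(-1/67) + 56) = 0*(-113/67 + 56) = 0*(3639/67) = 0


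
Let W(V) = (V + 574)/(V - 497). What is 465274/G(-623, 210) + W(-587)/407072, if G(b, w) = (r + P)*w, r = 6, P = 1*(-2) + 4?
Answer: 12831851202437/46332935040 ≈ 276.95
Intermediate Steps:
P = 2 (P = -2 + 4 = 2)
W(V) = (574 + V)/(-497 + V)
G(b, w) = 8*w (G(b, w) = (6 + 2)*w = 8*w)
465274/G(-623, 210) + W(-587)/407072 = 465274/((8*210)) + ((574 - 587)/(-497 - 587))/407072 = 465274/1680 + (-13/(-1084))*(1/407072) = 465274*(1/1680) - 1/1084*(-13)*(1/407072) = 232637/840 + (13/1084)*(1/407072) = 232637/840 + 13/441266048 = 12831851202437/46332935040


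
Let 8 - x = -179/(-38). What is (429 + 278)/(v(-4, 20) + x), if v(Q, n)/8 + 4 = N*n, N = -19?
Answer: -26866/116611 ≈ -0.23039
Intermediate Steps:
v(Q, n) = -32 - 152*n (v(Q, n) = -32 + 8*(-19*n) = -32 - 152*n)
x = 125/38 (x = 8 - (-179)/(-38) = 8 - (-179)*(-1)/38 = 8 - 1*179/38 = 8 - 179/38 = 125/38 ≈ 3.2895)
(429 + 278)/(v(-4, 20) + x) = (429 + 278)/((-32 - 152*20) + 125/38) = 707/((-32 - 3040) + 125/38) = 707/(-3072 + 125/38) = 707/(-116611/38) = 707*(-38/116611) = -26866/116611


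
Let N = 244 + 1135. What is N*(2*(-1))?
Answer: -2758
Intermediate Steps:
N = 1379
N*(2*(-1)) = 1379*(2*(-1)) = 1379*(-2) = -2758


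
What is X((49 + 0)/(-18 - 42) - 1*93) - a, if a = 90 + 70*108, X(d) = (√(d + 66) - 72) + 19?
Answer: -7703 + I*√25035/30 ≈ -7703.0 + 5.2741*I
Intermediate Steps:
X(d) = -53 + √(66 + d) (X(d) = (√(66 + d) - 72) + 19 = (-72 + √(66 + d)) + 19 = -53 + √(66 + d))
a = 7650 (a = 90 + 7560 = 7650)
X((49 + 0)/(-18 - 42) - 1*93) - a = (-53 + √(66 + ((49 + 0)/(-18 - 42) - 1*93))) - 1*7650 = (-53 + √(66 + (49/(-60) - 93))) - 7650 = (-53 + √(66 + (49*(-1/60) - 93))) - 7650 = (-53 + √(66 + (-49/60 - 93))) - 7650 = (-53 + √(66 - 5629/60)) - 7650 = (-53 + √(-1669/60)) - 7650 = (-53 + I*√25035/30) - 7650 = -7703 + I*√25035/30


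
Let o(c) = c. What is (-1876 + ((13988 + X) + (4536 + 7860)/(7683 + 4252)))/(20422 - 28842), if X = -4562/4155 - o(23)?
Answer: -119897932247/83509433700 ≈ -1.4357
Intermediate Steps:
X = -100127/4155 (X = -4562/4155 - 1*23 = -4562*1/4155 - 23 = -4562/4155 - 23 = -100127/4155 ≈ -24.098)
(-1876 + ((13988 + X) + (4536 + 7860)/(7683 + 4252)))/(20422 - 28842) = (-1876 + ((13988 - 100127/4155) + (4536 + 7860)/(7683 + 4252)))/(20422 - 28842) = (-1876 + (58020013/4155 + 12396/11935))/(-8420) = (-1876 + (58020013/4155 + 12396*(1/11935)))*(-1/8420) = (-1876 + (58020013/4155 + 12396/11935))*(-1/8420) = (-1876 + 138504072107/9917985)*(-1/8420) = (119897932247/9917985)*(-1/8420) = -119897932247/83509433700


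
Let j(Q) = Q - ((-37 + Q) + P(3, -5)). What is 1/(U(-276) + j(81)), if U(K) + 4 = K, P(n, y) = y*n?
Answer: -1/228 ≈ -0.0043860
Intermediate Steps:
P(n, y) = n*y
U(K) = -4 + K
j(Q) = 52 (j(Q) = Q - ((-37 + Q) + 3*(-5)) = Q - ((-37 + Q) - 15) = Q - (-52 + Q) = Q + (52 - Q) = 52)
1/(U(-276) + j(81)) = 1/((-4 - 276) + 52) = 1/(-280 + 52) = 1/(-228) = -1/228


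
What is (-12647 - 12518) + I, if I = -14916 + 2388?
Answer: -37693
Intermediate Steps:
I = -12528
(-12647 - 12518) + I = (-12647 - 12518) - 12528 = -25165 - 12528 = -37693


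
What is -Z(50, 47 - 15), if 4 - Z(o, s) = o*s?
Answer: 1596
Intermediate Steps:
Z(o, s) = 4 - o*s
-Z(50, 47 - 15) = -(4 - 1*50*(47 - 15)) = -(4 - 1*50*32) = -(4 - 1600) = -1*(-1596) = 1596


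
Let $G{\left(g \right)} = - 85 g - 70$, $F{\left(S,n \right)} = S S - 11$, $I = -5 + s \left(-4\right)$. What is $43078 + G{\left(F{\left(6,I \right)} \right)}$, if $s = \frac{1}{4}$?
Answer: $40883$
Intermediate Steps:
$s = \frac{1}{4} \approx 0.25$
$I = -6$ ($I = -5 + \frac{1}{4} \left(-4\right) = -5 - 1 = -6$)
$F{\left(S,n \right)} = -11 + S^{2}$ ($F{\left(S,n \right)} = S^{2} - 11 = -11 + S^{2}$)
$G{\left(g \right)} = -70 - 85 g$
$43078 + G{\left(F{\left(6,I \right)} \right)} = 43078 - \left(70 + 85 \left(-11 + 6^{2}\right)\right) = 43078 - \left(70 + 85 \left(-11 + 36\right)\right) = 43078 - 2195 = 40883$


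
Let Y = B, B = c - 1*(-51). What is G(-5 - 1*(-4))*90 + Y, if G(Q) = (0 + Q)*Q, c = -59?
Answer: 82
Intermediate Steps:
B = -8 (B = -59 - 1*(-51) = -59 + 51 = -8)
Y = -8
G(Q) = Q² (G(Q) = Q*Q = Q²)
G(-5 - 1*(-4))*90 + Y = (-5 - 1*(-4))²*90 - 8 = (-5 + 4)²*90 - 8 = (-1)²*90 - 8 = 1*90 - 8 = 90 - 8 = 82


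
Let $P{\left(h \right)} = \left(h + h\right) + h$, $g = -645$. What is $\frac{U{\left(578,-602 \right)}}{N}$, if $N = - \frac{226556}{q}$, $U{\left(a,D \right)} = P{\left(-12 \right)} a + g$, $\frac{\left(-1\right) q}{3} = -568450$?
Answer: $\frac{18292436775}{113278} \approx 1.6148 \cdot 10^{5}$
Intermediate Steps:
$q = 1705350$ ($q = \left(-3\right) \left(-568450\right) = 1705350$)
$P{\left(h \right)} = 3 h$ ($P{\left(h \right)} = 2 h + h = 3 h$)
$U{\left(a,D \right)} = -645 - 36 a$ ($U{\left(a,D \right)} = 3 \left(-12\right) a - 645 = - 36 a - 645 = -645 - 36 a$)
$N = - \frac{113278}{852675}$ ($N = - \frac{226556}{1705350} = \left(-226556\right) \frac{1}{1705350} = - \frac{113278}{852675} \approx -0.13285$)
$\frac{U{\left(578,-602 \right)}}{N} = \frac{-645 - 20808}{- \frac{113278}{852675}} = \left(-645 - 20808\right) \left(- \frac{852675}{113278}\right) = \left(-21453\right) \left(- \frac{852675}{113278}\right) = \frac{18292436775}{113278}$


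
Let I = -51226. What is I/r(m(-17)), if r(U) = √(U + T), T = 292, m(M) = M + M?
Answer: -25613*√258/129 ≈ -3189.2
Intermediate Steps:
m(M) = 2*M
r(U) = √(292 + U) (r(U) = √(U + 292) = √(292 + U))
I/r(m(-17)) = -51226/√(292 + 2*(-17)) = -51226/√(292 - 34) = -51226*√258/258 = -25613*√258/129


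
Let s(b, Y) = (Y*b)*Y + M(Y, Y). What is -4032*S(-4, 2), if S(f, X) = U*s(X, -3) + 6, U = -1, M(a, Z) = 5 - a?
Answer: 80640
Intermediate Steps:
s(b, Y) = 5 - Y + b*Y² (s(b, Y) = (Y*b)*Y + (5 - Y) = b*Y² + (5 - Y) = 5 - Y + b*Y²)
S(f, X) = -2 - 9*X (S(f, X) = -(5 - 1*(-3) + X*(-3)²) + 6 = -(5 + 3 + X*9) + 6 = -(5 + 3 + 9*X) + 6 = -(8 + 9*X) + 6 = (-8 - 9*X) + 6 = -2 - 9*X)
-4032*S(-4, 2) = -4032*(-2 - 9*2) = -4032*(-2 - 18) = -4032*(-20) = 80640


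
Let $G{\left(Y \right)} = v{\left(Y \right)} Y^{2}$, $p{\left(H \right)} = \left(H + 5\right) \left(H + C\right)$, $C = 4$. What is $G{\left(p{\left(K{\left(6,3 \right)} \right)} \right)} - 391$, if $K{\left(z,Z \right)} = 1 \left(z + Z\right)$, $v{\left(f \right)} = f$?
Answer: $6028177$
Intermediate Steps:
$K{\left(z,Z \right)} = Z + z$ ($K{\left(z,Z \right)} = 1 \left(Z + z\right) = Z + z$)
$p{\left(H \right)} = \left(4 + H\right) \left(5 + H\right)$ ($p{\left(H \right)} = \left(H + 5\right) \left(H + 4\right) = \left(5 + H\right) \left(4 + H\right) = \left(4 + H\right) \left(5 + H\right)$)
$G{\left(Y \right)} = Y^{3}$ ($G{\left(Y \right)} = Y Y^{2} = Y^{3}$)
$G{\left(p{\left(K{\left(6,3 \right)} \right)} \right)} - 391 = \left(20 + \left(3 + 6\right)^{2} + 9 \left(3 + 6\right)\right)^{3} - 391 = \left(20 + 9^{2} + 9 \cdot 9\right)^{3} - 391 = \left(20 + 81 + 81\right)^{3} - 391 = 182^{3} - 391 = 6028568 - 391 = 6028177$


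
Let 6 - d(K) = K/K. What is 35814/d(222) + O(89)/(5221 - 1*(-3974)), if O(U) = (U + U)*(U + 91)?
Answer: 21964662/3065 ≈ 7166.3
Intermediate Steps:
d(K) = 5 (d(K) = 6 - K/K = 6 - 1*1 = 6 - 1 = 5)
O(U) = 2*U*(91 + U) (O(U) = (2*U)*(91 + U) = 2*U*(91 + U))
35814/d(222) + O(89)/(5221 - 1*(-3974)) = 35814/5 + (2*89*(91 + 89))/(5221 - 1*(-3974)) = 35814*(⅕) + (2*89*180)/(5221 + 3974) = 35814/5 + 32040/9195 = 35814/5 + 32040*(1/9195) = 35814/5 + 2136/613 = 21964662/3065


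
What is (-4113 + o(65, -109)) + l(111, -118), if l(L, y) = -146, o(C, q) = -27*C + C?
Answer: -5949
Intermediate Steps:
o(C, q) = -26*C
(-4113 + o(65, -109)) + l(111, -118) = (-4113 - 26*65) - 146 = (-4113 - 1690) - 146 = -5803 - 146 = -5949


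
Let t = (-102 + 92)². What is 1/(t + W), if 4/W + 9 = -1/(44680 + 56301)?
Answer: 454415/45239538 ≈ 0.010045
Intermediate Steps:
W = -201962/454415 (W = 4/(-9 - 1/(44680 + 56301)) = 4/(-9 - 1/100981) = 4/(-908830/100981) = 4*(-100981/908830) = -201962/454415 ≈ -0.44444)
t = 100 (t = (-10)² = 100)
1/(t + W) = 1/(100 - 201962/454415) = 1/(45239538/454415) = 454415/45239538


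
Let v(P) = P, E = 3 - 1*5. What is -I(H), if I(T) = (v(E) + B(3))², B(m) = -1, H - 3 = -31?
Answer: -9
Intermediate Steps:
H = -28 (H = 3 - 31 = -28)
E = -2 (E = 3 - 5 = -2)
I(T) = 9 (I(T) = (-2 - 1)² = (-3)² = 9)
-I(H) = -1*9 = -9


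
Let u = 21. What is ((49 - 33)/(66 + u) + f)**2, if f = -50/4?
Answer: 4592449/30276 ≈ 151.69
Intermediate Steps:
f = -25/2 (f = -50*1/4 = -25/2 ≈ -12.500)
((49 - 33)/(66 + u) + f)**2 = ((49 - 33)/(66 + 21) - 25/2)**2 = (16/87 - 25/2)**2 = (-2143/174)**2 = 4592449/30276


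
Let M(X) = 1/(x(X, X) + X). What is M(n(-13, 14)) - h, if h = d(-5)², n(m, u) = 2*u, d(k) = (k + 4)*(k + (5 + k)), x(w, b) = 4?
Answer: -799/32 ≈ -24.969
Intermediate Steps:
d(k) = (4 + k)*(5 + 2*k)
M(X) = 1/(4 + X)
h = 25 (h = (20 + 2*(-5)² + 13*(-5))² = (20 + 2*25 - 65)² = (20 + 50 - 65)² = 5² = 25)
M(n(-13, 14)) - h = 1/(4 + 2*14) - 1*25 = 1/(4 + 28) - 25 = 1/32 - 25 = -799/32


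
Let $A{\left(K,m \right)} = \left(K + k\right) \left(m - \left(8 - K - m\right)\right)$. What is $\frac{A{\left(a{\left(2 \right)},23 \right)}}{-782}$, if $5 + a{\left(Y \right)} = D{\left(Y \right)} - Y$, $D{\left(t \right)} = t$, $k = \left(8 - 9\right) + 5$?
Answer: $\frac{33}{782} \approx 0.042199$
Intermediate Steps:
$k = 4$ ($k = -1 + 5 = 4$)
$a{\left(Y \right)} = -5$ ($a{\left(Y \right)} = -5 + \left(Y - Y\right) = -5 + 0 = -5$)
$A{\left(K,m \right)} = \left(4 + K\right) \left(-8 + K + 2 m\right)$ ($A{\left(K,m \right)} = \left(K + 4\right) \left(m - \left(8 - K - m\right)\right) = \left(4 + K\right) \left(m + \left(-8 + K + m\right)\right) = \left(4 + K\right) \left(-8 + K + 2 m\right)$)
$\frac{A{\left(a{\left(2 \right)},23 \right)}}{-782} = \frac{-32 + \left(-5\right)^{2} - -20 + 8 \cdot 23 + 2 \left(-5\right) 23}{-782} = \left(-32 + 25 + 20 + 184 - 230\right) \left(- \frac{1}{782}\right) = \left(-33\right) \left(- \frac{1}{782}\right) = \frac{33}{782}$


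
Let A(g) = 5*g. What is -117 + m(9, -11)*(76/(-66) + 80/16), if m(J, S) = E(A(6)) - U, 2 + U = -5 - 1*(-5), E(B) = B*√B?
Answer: -3607/33 + 1270*√30/11 ≈ 523.07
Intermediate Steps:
E(B) = B^(3/2)
U = -2 (U = -2 + (-5 - 1*(-5)) = -2 + (-5 + 5) = -2 + 0 = -2)
m(J, S) = 2 + 30*√30 (m(J, S) = (5*6)^(3/2) - 1*(-2) = 30^(3/2) + 2 = 30*√30 + 2 = 2 + 30*√30)
-117 + m(9, -11)*(76/(-66) + 80/16) = -117 + (2 + 30*√30)*(76/(-66) + 80/16) = -117 + (2 + 30*√30)*(76*(-1/66) + 80*(1/16)) = -117 + (2 + 30*√30)*(-38/33 + 5) = -117 + (2 + 30*√30)*(127/33) = -117 + (254/33 + 1270*√30/11) = -3607/33 + 1270*√30/11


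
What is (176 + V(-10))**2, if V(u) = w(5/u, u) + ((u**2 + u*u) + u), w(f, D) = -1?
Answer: 133225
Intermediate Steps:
V(u) = -1 + u + 2*u**2 (V(u) = -1 + ((u**2 + u*u) + u) = -1 + ((u**2 + u**2) + u) = -1 + (2*u**2 + u) = -1 + (u + 2*u**2) = -1 + u + 2*u**2)
(176 + V(-10))**2 = (176 + (-1 - 10 + 2*(-10)**2))**2 = (176 + (-1 - 10 + 2*100))**2 = (176 + (-1 - 10 + 200))**2 = (176 + 189)**2 = 365**2 = 133225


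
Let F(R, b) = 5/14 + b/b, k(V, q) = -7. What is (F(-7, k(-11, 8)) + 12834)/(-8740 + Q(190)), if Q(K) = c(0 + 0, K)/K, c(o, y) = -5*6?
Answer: -3414205/2324882 ≈ -1.4685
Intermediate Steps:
F(R, b) = 19/14 (F(R, b) = 5*(1/14) + 1 = 5/14 + 1 = 19/14)
c(o, y) = -30
Q(K) = -30/K
(F(-7, k(-11, 8)) + 12834)/(-8740 + Q(190)) = (19/14 + 12834)/(-8740 - 30/190) = 179695/(14*(-8740 - 30*1/190)) = 179695/(14*(-8740 - 3/19)) = 179695/(14*(-166063/19)) = (179695/14)*(-19/166063) = -3414205/2324882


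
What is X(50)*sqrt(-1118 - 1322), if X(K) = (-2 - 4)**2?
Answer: 72*I*sqrt(610) ≈ 1778.3*I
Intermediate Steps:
X(K) = 36 (X(K) = (-6)**2 = 36)
X(50)*sqrt(-1118 - 1322) = 36*sqrt(-1118 - 1322) = 36*sqrt(-2440) = 36*(2*I*sqrt(610)) = 72*I*sqrt(610)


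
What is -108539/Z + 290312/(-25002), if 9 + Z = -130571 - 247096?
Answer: -660062857/58287996 ≈ -11.324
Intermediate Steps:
Z = -377676 (Z = -9 + (-130571 - 247096) = -9 - 377667 = -377676)
-108539/Z + 290312/(-25002) = -108539/(-377676) + 290312/(-25002) = -108539*(-1/377676) + 290312*(-1/25002) = 108539/377676 - 145156/12501 = -660062857/58287996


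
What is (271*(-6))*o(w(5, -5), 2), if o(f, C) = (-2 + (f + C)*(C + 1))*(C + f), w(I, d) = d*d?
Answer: -3468258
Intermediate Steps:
w(I, d) = d²
o(f, C) = (-2 + (1 + C)*(C + f))*(C + f) (o(f, C) = (-2 + (C + f)*(1 + C))*(C + f) = (-2 + (1 + C)*(C + f))*(C + f))
(271*(-6))*o(w(5, -5), 2) = (271*(-6))*(2² + 2³ + ((-5)²)² - 2*2 - 2*(-5)² + 2*((-5)²)² + 2*2*(-5)² + 2*(-5)²*2²) = -1626*(4 + 8 + 25² - 4 - 2*25 + 2*25² + 2*2*25 + 2*25*4) = -1626*(4 + 8 + 625 - 4 - 50 + 2*625 + 100 + 200) = -1626*(4 + 8 + 625 - 4 - 50 + 1250 + 100 + 200) = -1626*2133 = -3468258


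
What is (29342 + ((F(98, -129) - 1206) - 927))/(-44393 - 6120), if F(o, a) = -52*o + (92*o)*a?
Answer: 1140951/50513 ≈ 22.587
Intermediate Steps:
F(o, a) = -52*o + 92*a*o
(29342 + ((F(98, -129) - 1206) - 927))/(-44393 - 6120) = (29342 + ((4*98*(-13 + 23*(-129)) - 1206) - 927))/(-44393 - 6120) = (29342 + ((4*98*(-13 - 2967) - 1206) - 927))/(-50513) = (29342 + ((4*98*(-2980) - 1206) - 927))*(-1/50513) = (29342 + ((-1168160 - 1206) - 927))*(-1/50513) = (29342 + (-1169366 - 927))*(-1/50513) = (29342 - 1170293)*(-1/50513) = -1140951*(-1/50513) = 1140951/50513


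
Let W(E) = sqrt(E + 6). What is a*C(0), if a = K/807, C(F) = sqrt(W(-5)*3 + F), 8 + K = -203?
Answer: -211*sqrt(3)/807 ≈ -0.45287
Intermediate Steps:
K = -211 (K = -8 - 203 = -211)
W(E) = sqrt(6 + E)
C(F) = sqrt(3 + F) (C(F) = sqrt(sqrt(6 - 5)*3 + F) = sqrt(sqrt(1)*3 + F) = sqrt(1*3 + F) = sqrt(3 + F))
a = -211/807 ≈ -0.26146
a*C(0) = -211*sqrt(3 + 0)/807 = -211*sqrt(3)/807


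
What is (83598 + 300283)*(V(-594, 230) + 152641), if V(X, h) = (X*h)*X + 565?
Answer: 31211631271166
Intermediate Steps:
V(X, h) = 565 + h*X**2 (V(X, h) = h*X**2 + 565 = 565 + h*X**2)
(83598 + 300283)*(V(-594, 230) + 152641) = (83598 + 300283)*((565 + 230*(-594)**2) + 152641) = 383881*((565 + 230*352836) + 152641) = 383881*((565 + 81152280) + 152641) = 383881*(81152845 + 152641) = 383881*81305486 = 31211631271166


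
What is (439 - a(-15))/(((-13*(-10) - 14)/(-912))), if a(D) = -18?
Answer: -104196/29 ≈ -3593.0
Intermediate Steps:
(439 - a(-15))/(((-13*(-10) - 14)/(-912))) = (439 - 1*(-18))/(((-13*(-10) - 14)/(-912))) = (439 + 18)/(((130 - 14)*(-1/912))) = 457/((116*(-1/912))) = 457/(-29/228) = 457*(-228/29) = -104196/29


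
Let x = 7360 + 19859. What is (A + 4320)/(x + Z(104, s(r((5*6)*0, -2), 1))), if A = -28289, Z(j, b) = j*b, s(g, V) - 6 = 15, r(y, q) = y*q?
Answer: -2179/2673 ≈ -0.81519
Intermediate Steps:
r(y, q) = q*y
s(g, V) = 21 (s(g, V) = 6 + 15 = 21)
Z(j, b) = b*j
x = 27219
(A + 4320)/(x + Z(104, s(r((5*6)*0, -2), 1))) = (-28289 + 4320)/(27219 + 21*104) = -23969/(27219 + 2184) = -23969/29403 = -23969*1/29403 = -2179/2673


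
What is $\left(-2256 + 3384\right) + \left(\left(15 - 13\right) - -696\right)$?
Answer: $1826$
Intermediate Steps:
$\left(-2256 + 3384\right) + \left(\left(15 - 13\right) - -696\right) = 1128 + \left(\left(15 - 13\right) + 696\right) = 1128 + \left(2 + 696\right) = 1128 + 698 = 1826$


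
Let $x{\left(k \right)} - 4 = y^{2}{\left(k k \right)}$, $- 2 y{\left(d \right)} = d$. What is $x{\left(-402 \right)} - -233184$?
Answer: $6529196392$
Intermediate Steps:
$y{\left(d \right)} = - \frac{d}{2}$
$x{\left(k \right)} = 4 + \frac{k^{4}}{4}$ ($x{\left(k \right)} = 4 + \left(- \frac{k k}{2}\right)^{2} = 4 + \left(- \frac{k^{2}}{2}\right)^{2} = 4 + \frac{k^{4}}{4}$)
$x{\left(-402 \right)} - -233184 = \left(4 + \frac{\left(-402\right)^{4}}{4}\right) - -233184 = \left(4 + \frac{1}{4} \cdot 26115852816\right) + 233184 = \left(4 + 6528963204\right) + 233184 = 6528963208 + 233184 = 6529196392$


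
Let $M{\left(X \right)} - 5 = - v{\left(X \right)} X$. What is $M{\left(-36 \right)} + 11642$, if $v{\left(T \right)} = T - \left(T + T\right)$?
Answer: $12943$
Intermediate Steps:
$v{\left(T \right)} = - T$ ($v{\left(T \right)} = T - 2 T = - T$)
$M{\left(X \right)} = 5 + X^{2}$ ($M{\left(X \right)} = 5 + - \left(-1\right) X X = 5 + X X = 5 + X^{2}$)
$M{\left(-36 \right)} + 11642 = \left(5 + \left(-36\right)^{2}\right) + 11642 = \left(5 + 1296\right) + 11642 = 1301 + 11642 = 12943$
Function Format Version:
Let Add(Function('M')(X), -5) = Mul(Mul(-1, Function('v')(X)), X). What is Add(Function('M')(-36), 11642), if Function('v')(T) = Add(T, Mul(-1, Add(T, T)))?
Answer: 12943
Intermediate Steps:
Function('v')(T) = Mul(-1, T) (Function('v')(T) = Add(T, Mul(-1, Mul(2, T))) = Add(T, Mul(-2, T)) = Mul(-1, T))
Function('M')(X) = Add(5, Pow(X, 2)) (Function('M')(X) = Add(5, Mul(Mul(-1, Mul(-1, X)), X)) = Add(5, Mul(X, X)) = Add(5, Pow(X, 2)))
Add(Function('M')(-36), 11642) = Add(Add(5, Pow(-36, 2)), 11642) = Add(Add(5, 1296), 11642) = Add(1301, 11642) = 12943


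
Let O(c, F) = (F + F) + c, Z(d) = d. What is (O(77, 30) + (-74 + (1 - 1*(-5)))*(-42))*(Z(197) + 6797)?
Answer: 20933042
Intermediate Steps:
O(c, F) = c + 2*F (O(c, F) = 2*F + c = c + 2*F)
(O(77, 30) + (-74 + (1 - 1*(-5)))*(-42))*(Z(197) + 6797) = ((77 + 2*30) + (-74 + (1 - 1*(-5)))*(-42))*(197 + 6797) = ((77 + 60) + (-74 + (1 + 5))*(-42))*6994 = (137 + (-74 + 6)*(-42))*6994 = (137 - 68*(-42))*6994 = (137 + 2856)*6994 = 2993*6994 = 20933042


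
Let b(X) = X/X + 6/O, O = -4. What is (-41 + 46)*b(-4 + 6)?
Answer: -5/2 ≈ -2.5000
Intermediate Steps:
b(X) = -1/2 (b(X) = X/X + 6/(-4) = 1 + 6*(-1/4) = 1 - 3/2 = -1/2)
(-41 + 46)*b(-4 + 6) = (-41 + 46)*(-1/2) = 5*(-1/2) = -5/2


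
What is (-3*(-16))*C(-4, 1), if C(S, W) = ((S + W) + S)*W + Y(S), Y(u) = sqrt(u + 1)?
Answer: -336 + 48*I*sqrt(3) ≈ -336.0 + 83.138*I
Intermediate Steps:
Y(u) = sqrt(1 + u)
C(S, W) = sqrt(1 + S) + W*(W + 2*S) (C(S, W) = ((S + W) + S)*W + sqrt(1 + S) = (W + 2*S)*W + sqrt(1 + S) = W*(W + 2*S) + sqrt(1 + S) = sqrt(1 + S) + W*(W + 2*S))
(-3*(-16))*C(-4, 1) = (-3*(-16))*(1**2 + sqrt(1 - 4) + 2*(-4)*1) = 48*(1 + sqrt(-3) - 8) = 48*(1 + I*sqrt(3) - 8) = 48*(-7 + I*sqrt(3)) = -336 + 48*I*sqrt(3)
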